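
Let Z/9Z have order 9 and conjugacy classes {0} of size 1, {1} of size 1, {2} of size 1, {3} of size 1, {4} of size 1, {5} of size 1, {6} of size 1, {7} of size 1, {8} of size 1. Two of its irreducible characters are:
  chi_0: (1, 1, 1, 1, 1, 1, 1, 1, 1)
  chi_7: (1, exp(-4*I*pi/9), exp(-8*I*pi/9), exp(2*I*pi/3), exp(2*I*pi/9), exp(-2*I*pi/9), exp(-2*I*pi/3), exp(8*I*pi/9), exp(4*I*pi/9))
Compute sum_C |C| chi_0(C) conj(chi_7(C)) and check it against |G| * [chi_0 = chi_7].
Sum = 0; so <chi_0, chi_7> = 0 (distinct irreducibles are orthogonal).

Details: Compute term by term over conjugacy classes (|C| * chi_0(C) * conj(chi_7(C))):
  1*(1)*conj(1) + 1*(1)*conj(exp(-4*I*pi/9)) + 1*(1)*conj(exp(-8*I*pi/9)) + 1*(1)*conj(exp(2*I*pi/3)) + 1*(1)*conj(exp(2*I*pi/9)) + 1*(1)*conj(exp(-2*I*pi/9)) + 1*(1)*conj(exp(-2*I*pi/3)) + 1*(1)*conj(exp(8*I*pi/9)) + 1*(1)*conj(exp(4*I*pi/9))
  = (1) + (exp(4*I*pi/9)) + (exp(8*I*pi/9)) + (exp(-2*I*pi/3)) + (exp(-2*I*pi/9)) + (exp(2*I*pi/9)) + (exp(2*I*pi/3)) + (exp(-8*I*pi/9)) + (exp(-4*I*pi/9))
  = 0.
(Exp terms are combined using exp(i*s)*conj(exp(i*t)) = exp(i*(s-t)), and sums of them are collapsed using the identity that for every m > 1 the m distinct m-th roots of unity sum to 0, e.g. 1 + exp(2*I*pi/3) + exp(-2*I*pi/3) = 0.)
Dividing by |G| = 9 gives 0/9 = 0, matching the row-orthogonality relation <chi_0, chi_7> = [chi_0 = chi_7].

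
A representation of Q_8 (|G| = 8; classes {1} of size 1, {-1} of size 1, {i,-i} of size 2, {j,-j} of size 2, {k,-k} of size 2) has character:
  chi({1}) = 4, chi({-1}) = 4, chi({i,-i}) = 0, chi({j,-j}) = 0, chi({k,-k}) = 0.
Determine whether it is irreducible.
Not irreducible (reducible): <chi, chi> = 4 > 1.

<chi, chi> = (1/|G|) sum_C |C| * |chi(C)|^2 = (1/8)[1*|4|^2 + 1*|4|^2 + 2*|0|^2 + 2*|0|^2 + 2*|0|^2]
  = (1/8)[(16) + (16) + (0) + (0) + (0)] = 32/8 = 4.
A character is irreducible iff <chi, chi> = 1, so this representation is reducible.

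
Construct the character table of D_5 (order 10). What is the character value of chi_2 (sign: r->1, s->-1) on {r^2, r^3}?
Conjugacy classes: {e} of size 1, {r^1, r^4} of size 2, {r^2, r^3} of size 2, {s, sr, ..., sr^4} of size 5.
Character table:
  irrep \ class              {e} (size 1)  {r^1, r^4} (size 2)  {r^2, r^3} (size 2)  {s, sr, ..., sr^4} (size 5)
  chi_1 (triv)               1             1                    1                    1                          
  chi_2 (sign: r->1, s->-1)  1             1                    1                    -1                         
  chi_3 (2d, j=1)            2             -1/2 + sqrt(5)/2     -sqrt(5)/2 - 1/2     0                          
  chi_4 (2d, j=2)            2             -sqrt(5)/2 - 1/2     -1/2 + sqrt(5)/2     0                          

Spot check: chi_2 (sign: r->1, s->-1) on {r^2, r^3} = 1.

Argument: D_5 has order 2*5 = 10 with 4 conjugacy classes, hence 4 irreducibles. Sum of squared dims 1 + 1 + 4 + 4 = 10 = |G|. Linear characters come from the abelianisation; the 2-dimensional irreps have character r^k -> 2*cos(2*pi*j*k/5), reflections -> 0.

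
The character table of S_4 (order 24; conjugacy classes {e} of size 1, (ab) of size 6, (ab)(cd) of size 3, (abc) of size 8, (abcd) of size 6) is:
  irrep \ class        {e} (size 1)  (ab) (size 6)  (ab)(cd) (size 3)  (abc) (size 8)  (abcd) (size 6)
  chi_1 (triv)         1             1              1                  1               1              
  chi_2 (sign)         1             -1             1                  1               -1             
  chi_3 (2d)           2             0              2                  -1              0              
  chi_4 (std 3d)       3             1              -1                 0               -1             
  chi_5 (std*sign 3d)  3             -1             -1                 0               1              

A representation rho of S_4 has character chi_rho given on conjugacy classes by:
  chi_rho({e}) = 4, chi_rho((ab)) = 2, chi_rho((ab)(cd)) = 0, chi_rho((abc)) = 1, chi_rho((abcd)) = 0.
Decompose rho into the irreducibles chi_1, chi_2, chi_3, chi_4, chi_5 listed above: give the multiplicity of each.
Multiplicities: chi_1: 1, chi_2: 0, chi_3: 0, chi_4: 1, chi_5: 0.

Working: Use <chi_rho, chi> = (1/|G|) sum_C |C| * chi_rho(C) * conj(chi(C)) with |G| = 24 for each irreducible chi in the table:
  <chi_rho, chi_1> = (1/24)[1*(4)*conj(1) + 6*(2)*conj(1) + 3*(0)*conj(1) + 8*(1)*conj(1) + 6*(0)*conj(1)]
      = (1/24)[(4) + (12) + (0) + (8) + (0)] = 24/24 = 1
  <chi_rho, chi_2> = (1/24)[1*(4)*conj(1) + 6*(2)*conj(-1) + 3*(0)*conj(1) + 8*(1)*conj(1) + 6*(0)*conj(-1)]
      = (1/24)[(4) + (-12) + (0) + (8) + (0)] = 0/24 = 0
  <chi_rho, chi_3> = (1/24)[1*(4)*conj(2) + 6*(2)*conj(0) + 3*(0)*conj(2) + 8*(1)*conj(-1) + 6*(0)*conj(0)]
      = (1/24)[(8) + (0) + (0) + (-8) + (0)] = 0/24 = 0
  <chi_rho, chi_4> = (1/24)[1*(4)*conj(3) + 6*(2)*conj(1) + 3*(0)*conj(-1) + 8*(1)*conj(0) + 6*(0)*conj(-1)]
      = (1/24)[(12) + (12) + (0) + (0) + (0)] = 24/24 = 1
  <chi_rho, chi_5> = (1/24)[1*(4)*conj(3) + 6*(2)*conj(-1) + 3*(0)*conj(-1) + 8*(1)*conj(0) + 6*(0)*conj(1)]
      = (1/24)[(12) + (-12) + (0) + (0) + (0)] = 0/24 = 0
Dimension check: dim(rho) = sum (mult * dim) = 1*1 + 0*1 + 0*2 + 1*3 + 0*3 = 4 = chi_rho(e) = 4.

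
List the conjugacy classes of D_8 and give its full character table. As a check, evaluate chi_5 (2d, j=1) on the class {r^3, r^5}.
Conjugacy classes: {e} of size 1, {r^4} of size 1, {r^1, r^7} of size 2, {r^2, r^6} of size 2, {r^3, r^5} of size 2, {s, sr^2, ...} of size 4, {sr, sr^3, ...} of size 4.
Character table:
  irrep \ class              {e} (size 1)  {r^4} (size 1)  {r^1, r^7} (size 2)  {r^2, r^6} (size 2)  {r^3, r^5} (size 2)  {s, sr^2, ...} (size 4)  {sr, sr^3, ...} (size 4)
  chi_1 (triv)               1             1               1                    1                    1                    1                        1                       
  chi_2 (sign: r->1, s->-1)  1             1               1                    1                    1                    -1                       -1                      
  chi_3 (r->-1, s->1)        1             1               -1                   1                    -1                   1                        -1                      
  chi_4 (r->-1, s->-1)       1             1               -1                   1                    -1                   -1                       1                       
  chi_5 (2d, j=1)            2             -2              sqrt(2)              0                    -sqrt(2)             0                        0                       
  chi_6 (2d, j=2)            2             2               0                    -2                   0                    0                        0                       
  chi_7 (2d, j=3)            2             -2              -sqrt(2)             0                    sqrt(2)              0                        0                       

Spot check: chi_5 (2d, j=1) on {r^3, r^5} = -sqrt(2).

Why: D_8 has order 2*8 = 16 with 7 conjugacy classes, hence 7 irreducibles. Sum of squared dims 1 + 1 + 1 + 1 + 4 + 4 + 4 = 16 = |G|. Linear characters come from the abelianisation; the 2-dimensional irreps have character r^k -> 2*cos(2*pi*j*k/8), reflections -> 0.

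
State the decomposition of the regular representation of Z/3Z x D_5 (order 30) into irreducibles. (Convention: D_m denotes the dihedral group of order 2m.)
Each irreducible V_i of dimension d_i appears with multiplicity d_i, i.e. rho_reg = (direct sum over all irreducibles V_i) d_i V_i. The irreducible dimensions for Z/3Z x D_5 are 1, 1, 1, 1, 1, 1, 2, 2, 2, 2, 2, 2: 6 irreducibles of dimension 1, each with multiplicity 1; 6 irreducibles of dimension 2, each with multiplicity 2. Total dimension 6*1*1 + 6*2*2 = 30 = |G|.

Derivation: General theorem: in the regular representation of a finite group G, each irreducible appears with multiplicity equal to its dimension. Check: dim(rho_reg) = sum d_i^2 = 1 + 1 + 1 + 1 + 1 + 1 + 4 + 4 + 4 + 4 + 4 + 4 = 30 = |G|.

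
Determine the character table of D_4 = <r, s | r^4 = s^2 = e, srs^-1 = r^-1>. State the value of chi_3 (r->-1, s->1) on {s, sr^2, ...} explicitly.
Conjugacy classes: {e} of size 1, {r^2} of size 1, {r^1, r^3} of size 2, {s, sr^2, ...} of size 2, {sr, sr^3, ...} of size 2.
Character table:
  irrep \ class              {e} (size 1)  {r^2} (size 1)  {r^1, r^3} (size 2)  {s, sr^2, ...} (size 2)  {sr, sr^3, ...} (size 2)
  chi_1 (triv)               1             1               1                    1                        1                       
  chi_2 (sign: r->1, s->-1)  1             1               1                    -1                       -1                      
  chi_3 (r->-1, s->1)        1             1               -1                   1                        -1                      
  chi_4 (r->-1, s->-1)       1             1               -1                   -1                       1                       
  chi_5 (2d, j=1)            2             -2              0                    0                        0                       

Spot check: chi_3 (r->-1, s->1) on {s, sr^2, ...} = 1.

Reasoning: D_4 has order 2*4 = 8 with 5 conjugacy classes, hence 5 irreducibles. Sum of squared dims 1 + 1 + 1 + 1 + 4 = 8 = |G|. Linear characters come from the abelianisation; the 2-dimensional irreps have character r^k -> 2*cos(2*pi*j*k/4), reflections -> 0.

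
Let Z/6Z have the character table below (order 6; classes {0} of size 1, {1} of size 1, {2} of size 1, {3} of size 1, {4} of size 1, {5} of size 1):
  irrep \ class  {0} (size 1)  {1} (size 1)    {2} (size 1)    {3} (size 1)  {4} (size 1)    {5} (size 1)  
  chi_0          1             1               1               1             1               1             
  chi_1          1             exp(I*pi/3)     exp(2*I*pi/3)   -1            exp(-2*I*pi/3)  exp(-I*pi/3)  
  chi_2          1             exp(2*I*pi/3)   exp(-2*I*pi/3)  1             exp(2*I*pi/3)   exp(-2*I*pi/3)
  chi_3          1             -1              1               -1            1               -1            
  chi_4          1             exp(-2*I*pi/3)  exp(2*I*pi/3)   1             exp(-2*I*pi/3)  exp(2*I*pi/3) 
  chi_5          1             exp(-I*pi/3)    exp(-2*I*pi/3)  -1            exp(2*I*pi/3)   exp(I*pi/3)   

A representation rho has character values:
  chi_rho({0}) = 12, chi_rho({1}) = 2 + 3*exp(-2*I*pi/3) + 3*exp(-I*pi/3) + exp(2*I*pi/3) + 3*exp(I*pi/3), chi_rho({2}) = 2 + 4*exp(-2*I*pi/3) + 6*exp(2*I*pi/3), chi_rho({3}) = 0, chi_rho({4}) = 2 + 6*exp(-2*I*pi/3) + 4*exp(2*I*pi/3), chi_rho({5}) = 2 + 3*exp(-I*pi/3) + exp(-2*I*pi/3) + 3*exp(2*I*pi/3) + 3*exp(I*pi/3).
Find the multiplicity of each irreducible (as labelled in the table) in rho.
Multiplicities: chi_0: 2, chi_1: 3, chi_2: 1, chi_3: 0, chi_4: 3, chi_5: 3.

Explanation: Use <chi_rho, chi> = (1/|G|) sum_C |C| * chi_rho(C) * conj(chi(C)) with |G| = 6 for each irreducible chi in the table:
  <chi_rho, chi_0> = (1/6)[1*(12)*conj(1) + 1*(2 + 3*exp(-2*I*pi/3) + 3*exp(-I*pi/3) + exp(2*I*pi/3) + 3*exp(I*pi/3))*conj(1) + 1*(2 + 4*exp(-2*I*pi/3) + 6*exp(2*I*pi/3))*conj(1) + 1*(0)*conj(1) + 1*(2 + 6*exp(-2*I*pi/3) + 4*exp(2*I*pi/3))*conj(1) + 1*(2 + 3*exp(-I*pi/3) + exp(-2*I*pi/3) + 3*exp(2*I*pi/3) + 3*exp(I*pi/3))*conj(1)]
      = (1/6)[(12) + (2 + 3*exp(-2*I*pi/3) + 3*exp(-I*pi/3) + exp(2*I*pi/3) + 3*exp(I*pi/3)) + (2 + 4*exp(-2*I*pi/3) + 6*exp(2*I*pi/3)) + (0) + (2 + 6*exp(-2*I*pi/3) + 4*exp(2*I*pi/3)) + (2 + 3*exp(-I*pi/3) + exp(-2*I*pi/3) + 3*exp(2*I*pi/3) + 3*exp(I*pi/3))] = 12/6 = 2
  <chi_rho, chi_1> = (1/6)[1*(12)*conj(1) + 1*(2 + 3*exp(-2*I*pi/3) + 3*exp(-I*pi/3) + exp(2*I*pi/3) + 3*exp(I*pi/3))*conj(exp(I*pi/3)) + 1*(2 + 4*exp(-2*I*pi/3) + 6*exp(2*I*pi/3))*conj(exp(2*I*pi/3)) + 1*(0)*conj(-1) + 1*(2 + 6*exp(-2*I*pi/3) + 4*exp(2*I*pi/3))*conj(exp(-2*I*pi/3)) + 1*(2 + 3*exp(-I*pi/3) + exp(-2*I*pi/3) + 3*exp(2*I*pi/3) + 3*exp(I*pi/3))*conj(exp(-I*pi/3))]
      = (1/6)[(12) + (3*exp(-2*I*pi/3) + 2*exp(-I*pi/3) + exp(I*pi/3)) + (6 + 2*exp(-2*I*pi/3) + 4*exp(2*I*pi/3)) + (0) + (6 + 4*exp(-2*I*pi/3) + 2*exp(2*I*pi/3)) + (exp(-I*pi/3) + 2*exp(I*pi/3) + 3*exp(2*I*pi/3))] = 18/6 = 3
  <chi_rho, chi_2> = (1/6)[1*(12)*conj(1) + 1*(2 + 3*exp(-2*I*pi/3) + 3*exp(-I*pi/3) + exp(2*I*pi/3) + 3*exp(I*pi/3))*conj(exp(2*I*pi/3)) + 1*(2 + 4*exp(-2*I*pi/3) + 6*exp(2*I*pi/3))*conj(exp(-2*I*pi/3)) + 1*(0)*conj(1) + 1*(2 + 6*exp(-2*I*pi/3) + 4*exp(2*I*pi/3))*conj(exp(2*I*pi/3)) + 1*(2 + 3*exp(-I*pi/3) + exp(-2*I*pi/3) + 3*exp(2*I*pi/3) + 3*exp(I*pi/3))*conj(exp(-2*I*pi/3))]
      = (1/6)[(12) + (-2 + 3*exp(-I*pi/3) + 2*exp(-2*I*pi/3) + 3*exp(2*I*pi/3)) + (4 + 6*exp(-2*I*pi/3) + 2*exp(2*I*pi/3)) + (0) + (4 + 2*exp(-2*I*pi/3) + 6*exp(2*I*pi/3)) + (-2 + 3*exp(-2*I*pi/3) + 2*exp(2*I*pi/3) + 3*exp(I*pi/3))] = 6/6 = 1
  <chi_rho, chi_3> = (1/6)[1*(12)*conj(1) + 1*(2 + 3*exp(-2*I*pi/3) + 3*exp(-I*pi/3) + exp(2*I*pi/3) + 3*exp(I*pi/3))*conj(-1) + 1*(2 + 4*exp(-2*I*pi/3) + 6*exp(2*I*pi/3))*conj(1) + 1*(0)*conj(-1) + 1*(2 + 6*exp(-2*I*pi/3) + 4*exp(2*I*pi/3))*conj(1) + 1*(2 + 3*exp(-I*pi/3) + exp(-2*I*pi/3) + 3*exp(2*I*pi/3) + 3*exp(I*pi/3))*conj(-1)]
      = (1/6)[(12) + (-2 - 3*exp(I*pi/3) - exp(2*I*pi/3) - 3*exp(-I*pi/3) - 3*exp(-2*I*pi/3)) + (2 + 4*exp(-2*I*pi/3) + 6*exp(2*I*pi/3)) + (0) + (2 + 6*exp(-2*I*pi/3) + 4*exp(2*I*pi/3)) + (-2 - 3*exp(I*pi/3) - 3*exp(2*I*pi/3) - exp(-2*I*pi/3) - 3*exp(-I*pi/3))] = 0/6 = 0
  <chi_rho, chi_4> = (1/6)[1*(12)*conj(1) + 1*(2 + 3*exp(-2*I*pi/3) + 3*exp(-I*pi/3) + exp(2*I*pi/3) + 3*exp(I*pi/3))*conj(exp(-2*I*pi/3)) + 1*(2 + 4*exp(-2*I*pi/3) + 6*exp(2*I*pi/3))*conj(exp(2*I*pi/3)) + 1*(0)*conj(1) + 1*(2 + 6*exp(-2*I*pi/3) + 4*exp(2*I*pi/3))*conj(exp(-2*I*pi/3)) + 1*(2 + 3*exp(-I*pi/3) + exp(-2*I*pi/3) + 3*exp(2*I*pi/3) + 3*exp(I*pi/3))*conj(exp(2*I*pi/3))]
      = (1/6)[(12) + (exp(-2*I*pi/3) + 2*exp(2*I*pi/3) + 3*exp(I*pi/3)) + (6 + 2*exp(-2*I*pi/3) + 4*exp(2*I*pi/3)) + (0) + (6 + 4*exp(-2*I*pi/3) + 2*exp(2*I*pi/3)) + (3*exp(-I*pi/3) + 2*exp(-2*I*pi/3) + exp(2*I*pi/3))] = 18/6 = 3
  <chi_rho, chi_5> = (1/6)[1*(12)*conj(1) + 1*(2 + 3*exp(-2*I*pi/3) + 3*exp(-I*pi/3) + exp(2*I*pi/3) + 3*exp(I*pi/3))*conj(exp(-I*pi/3)) + 1*(2 + 4*exp(-2*I*pi/3) + 6*exp(2*I*pi/3))*conj(exp(-2*I*pi/3)) + 1*(0)*conj(-1) + 1*(2 + 6*exp(-2*I*pi/3) + 4*exp(2*I*pi/3))*conj(exp(2*I*pi/3)) + 1*(2 + 3*exp(-I*pi/3) + exp(-2*I*pi/3) + 3*exp(2*I*pi/3) + 3*exp(I*pi/3))*conj(exp(I*pi/3))]
      = (1/6)[(12) + (2 + 3*exp(-I*pi/3) + 2*exp(I*pi/3) + 3*exp(2*I*pi/3)) + (4 + 6*exp(-2*I*pi/3) + 2*exp(2*I*pi/3)) + (0) + (4 + 2*exp(-2*I*pi/3) + 6*exp(2*I*pi/3)) + (2 + 3*exp(-2*I*pi/3) + 2*exp(-I*pi/3) + 3*exp(I*pi/3))] = 18/6 = 3
(Exp terms are combined using exp(i*s)*conj(exp(i*t)) = exp(i*(s-t)), and sums of them are collapsed using the identity that for every m > 1 the m distinct m-th roots of unity sum to 0, e.g. 1 + exp(2*I*pi/3) + exp(-2*I*pi/3) = 0.)
Dimension check: dim(rho) = sum (mult * dim) = 2*1 + 3*1 + 1*1 + 0*1 + 3*1 + 3*1 = 12 = chi_rho(e) = 12.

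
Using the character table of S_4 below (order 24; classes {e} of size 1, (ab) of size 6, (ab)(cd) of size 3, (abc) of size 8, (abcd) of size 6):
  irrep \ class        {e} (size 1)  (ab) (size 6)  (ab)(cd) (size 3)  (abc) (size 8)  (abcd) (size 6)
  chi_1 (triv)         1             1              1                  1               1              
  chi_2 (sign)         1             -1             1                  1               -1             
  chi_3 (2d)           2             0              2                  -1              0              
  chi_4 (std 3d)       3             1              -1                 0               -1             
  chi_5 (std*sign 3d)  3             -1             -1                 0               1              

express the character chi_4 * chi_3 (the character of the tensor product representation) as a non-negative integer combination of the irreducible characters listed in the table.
chi_4 tensor chi_3 = chi_4 + chi_5 (all other irreducibles have multiplicity 0).

Reasoning: The character of a tensor product is the pointwise product (chi_4 * chi_3)(C) = chi_4(C) * chi_3(C):
  {e}: (3)*(2), (ab): (1)*(0), (ab)(cd): (-1)*(2), (abc): (0)*(-1), (abcd): (-1)*(0)
so (chi_4 * chi_3) takes values
  {e} -> 6, (ab) -> 0, (ab)(cd) -> -2, (abc) -> 0, (abcd) -> 0.
Now take the inner product of this character with each irreducible chi from the table, <chi_4*chi_3, chi> = (1/24) sum_C |C| (chi_4*chi_3)(C) conj(chi(C)):
  <chi_4*chi_3, chi_1> = (1/24)[1*(6)*conj(1) + 6*(0)*conj(1) + 3*(-2)*conj(1) + 8*(0)*conj(1) + 6*(0)*conj(1)]
      = (1/24)[(6) + (0) + (-6) + (0) + (0)] = 0/24 = 0
  <chi_4*chi_3, chi_2> = (1/24)[1*(6)*conj(1) + 6*(0)*conj(-1) + 3*(-2)*conj(1) + 8*(0)*conj(1) + 6*(0)*conj(-1)]
      = (1/24)[(6) + (0) + (-6) + (0) + (0)] = 0/24 = 0
  <chi_4*chi_3, chi_3> = (1/24)[1*(6)*conj(2) + 6*(0)*conj(0) + 3*(-2)*conj(2) + 8*(0)*conj(-1) + 6*(0)*conj(0)]
      = (1/24)[(12) + (0) + (-12) + (0) + (0)] = 0/24 = 0
  <chi_4*chi_3, chi_4> = (1/24)[1*(6)*conj(3) + 6*(0)*conj(1) + 3*(-2)*conj(-1) + 8*(0)*conj(0) + 6*(0)*conj(-1)]
      = (1/24)[(18) + (0) + (6) + (0) + (0)] = 24/24 = 1
  <chi_4*chi_3, chi_5> = (1/24)[1*(6)*conj(3) + 6*(0)*conj(-1) + 3*(-2)*conj(-1) + 8*(0)*conj(0) + 6*(0)*conj(1)]
      = (1/24)[(18) + (0) + (6) + (0) + (0)] = 24/24 = 1
Hence the multiplicities are chi_4: 1, chi_5: 1. Dimension check: dim(chi_4)*dim(chi_3) = 3*2 = 6 and sum (mult * dim) = 1*3 + 1*3 = 6.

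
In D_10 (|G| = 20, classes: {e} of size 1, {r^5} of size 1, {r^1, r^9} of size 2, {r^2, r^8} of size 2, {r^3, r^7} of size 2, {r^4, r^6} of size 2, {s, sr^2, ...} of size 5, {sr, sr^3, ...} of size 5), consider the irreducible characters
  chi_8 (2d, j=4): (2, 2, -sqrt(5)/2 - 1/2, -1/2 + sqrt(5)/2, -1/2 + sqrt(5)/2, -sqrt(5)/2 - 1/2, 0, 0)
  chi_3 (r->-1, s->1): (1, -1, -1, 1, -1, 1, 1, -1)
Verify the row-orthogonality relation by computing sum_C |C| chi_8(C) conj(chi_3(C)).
Sum = 0; so <chi_8, chi_3> = 0 (distinct irreducibles are orthogonal).

Justification: Compute term by term over conjugacy classes (|C| * chi_8(C) * conj(chi_3(C))):
  1*(2)*conj(1) + 1*(2)*conj(-1) + 2*(-sqrt(5)/2 - 1/2)*conj(-1) + 2*(-1/2 + sqrt(5)/2)*conj(1) + 2*(-1/2 + sqrt(5)/2)*conj(-1) + 2*(-sqrt(5)/2 - 1/2)*conj(1) + 5*(0)*conj(1) + 5*(0)*conj(-1)
  = (2) + (-2) + (1 + sqrt(5)) + (-1 + sqrt(5)) + (1 - sqrt(5)) + (-sqrt(5) - 1) + (0) + (0)
  = 0.
Dividing by |G| = 20 gives 0/20 = 0, matching the row-orthogonality relation <chi_8, chi_3> = [chi_8 = chi_3].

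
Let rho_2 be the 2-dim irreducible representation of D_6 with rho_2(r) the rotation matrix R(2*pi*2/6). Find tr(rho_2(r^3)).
chi_{rho_2}(r^3) = 2*cos(2*pi*2*3/6) = 2

Solution. rho_2(r^3) is rotation by angle 2*pi*2*3/6, whose trace is 2*cos(2*pi*2*3/6) = 2.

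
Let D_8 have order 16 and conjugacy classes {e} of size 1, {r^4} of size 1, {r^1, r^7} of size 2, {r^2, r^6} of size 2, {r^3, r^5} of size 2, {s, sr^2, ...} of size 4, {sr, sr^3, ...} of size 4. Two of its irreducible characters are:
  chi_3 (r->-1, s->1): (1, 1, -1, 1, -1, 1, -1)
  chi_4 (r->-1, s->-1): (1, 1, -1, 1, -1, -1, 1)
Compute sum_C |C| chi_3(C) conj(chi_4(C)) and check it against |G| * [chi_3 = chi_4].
Sum = 0; so <chi_3, chi_4> = 0 (distinct irreducibles are orthogonal).

Compute term by term over conjugacy classes (|C| * chi_3(C) * conj(chi_4(C))):
  1*(1)*conj(1) + 1*(1)*conj(1) + 2*(-1)*conj(-1) + 2*(1)*conj(1) + 2*(-1)*conj(-1) + 4*(1)*conj(-1) + 4*(-1)*conj(1)
  = (1) + (1) + (2) + (2) + (2) + (-4) + (-4)
  = 0.
Dividing by |G| = 16 gives 0/16 = 0, matching the row-orthogonality relation <chi_3, chi_4> = [chi_3 = chi_4].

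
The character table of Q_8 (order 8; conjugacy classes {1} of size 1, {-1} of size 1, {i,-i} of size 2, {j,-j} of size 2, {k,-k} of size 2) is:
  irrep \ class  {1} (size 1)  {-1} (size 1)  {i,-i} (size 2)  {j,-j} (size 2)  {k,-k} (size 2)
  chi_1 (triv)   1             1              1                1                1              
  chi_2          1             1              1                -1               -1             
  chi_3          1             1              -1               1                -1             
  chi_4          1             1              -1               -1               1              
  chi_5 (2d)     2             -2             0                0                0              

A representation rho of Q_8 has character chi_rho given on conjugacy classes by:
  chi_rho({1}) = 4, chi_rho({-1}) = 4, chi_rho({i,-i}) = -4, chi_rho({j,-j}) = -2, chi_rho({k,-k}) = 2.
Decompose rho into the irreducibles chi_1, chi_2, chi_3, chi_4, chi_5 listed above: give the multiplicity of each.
Multiplicities: chi_1: 0, chi_2: 0, chi_3: 1, chi_4: 3, chi_5: 0.

Proof sketch: Use <chi_rho, chi> = (1/|G|) sum_C |C| * chi_rho(C) * conj(chi(C)) with |G| = 8 for each irreducible chi in the table:
  <chi_rho, chi_1> = (1/8)[1*(4)*conj(1) + 1*(4)*conj(1) + 2*(-4)*conj(1) + 2*(-2)*conj(1) + 2*(2)*conj(1)]
      = (1/8)[(4) + (4) + (-8) + (-4) + (4)] = 0/8 = 0
  <chi_rho, chi_2> = (1/8)[1*(4)*conj(1) + 1*(4)*conj(1) + 2*(-4)*conj(1) + 2*(-2)*conj(-1) + 2*(2)*conj(-1)]
      = (1/8)[(4) + (4) + (-8) + (4) + (-4)] = 0/8 = 0
  <chi_rho, chi_3> = (1/8)[1*(4)*conj(1) + 1*(4)*conj(1) + 2*(-4)*conj(-1) + 2*(-2)*conj(1) + 2*(2)*conj(-1)]
      = (1/8)[(4) + (4) + (8) + (-4) + (-4)] = 8/8 = 1
  <chi_rho, chi_4> = (1/8)[1*(4)*conj(1) + 1*(4)*conj(1) + 2*(-4)*conj(-1) + 2*(-2)*conj(-1) + 2*(2)*conj(1)]
      = (1/8)[(4) + (4) + (8) + (4) + (4)] = 24/8 = 3
  <chi_rho, chi_5> = (1/8)[1*(4)*conj(2) + 1*(4)*conj(-2) + 2*(-4)*conj(0) + 2*(-2)*conj(0) + 2*(2)*conj(0)]
      = (1/8)[(8) + (-8) + (0) + (0) + (0)] = 0/8 = 0
Dimension check: dim(rho) = sum (mult * dim) = 0*1 + 0*1 + 1*1 + 3*1 + 0*2 = 4 = chi_rho(e) = 4.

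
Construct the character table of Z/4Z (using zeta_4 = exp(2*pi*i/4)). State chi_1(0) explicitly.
Character table of Z/4Z (irreps indexed chi_0,...,chi_3 with chi_k(m) = zeta_4^(k*m), zeta_4 = exp(2*pi*i/4)):
  irrep \ class  {0} (size 1)  {1} (size 1)  {2} (size 1)  {3} (size 1)
  chi_0          1             1             1             1           
  chi_1          1             I             -1            -I          
  chi_2          1             -1            1             -1          
  chi_3          1             -I            -1            I           

Spot check: chi_1(0) = zeta_4^(1*0) = zeta_4^0 = 1.

Justification: Z/4Z is abelian, so all 4 irreducible complex representations are 1-dimensional. They are given by chi_k(m) = zeta_4^(k*m) for k = 0,...,3. Row orthogonality: sum_m chi_k(m) conj(chi_l(m)) = 4 * [k = l].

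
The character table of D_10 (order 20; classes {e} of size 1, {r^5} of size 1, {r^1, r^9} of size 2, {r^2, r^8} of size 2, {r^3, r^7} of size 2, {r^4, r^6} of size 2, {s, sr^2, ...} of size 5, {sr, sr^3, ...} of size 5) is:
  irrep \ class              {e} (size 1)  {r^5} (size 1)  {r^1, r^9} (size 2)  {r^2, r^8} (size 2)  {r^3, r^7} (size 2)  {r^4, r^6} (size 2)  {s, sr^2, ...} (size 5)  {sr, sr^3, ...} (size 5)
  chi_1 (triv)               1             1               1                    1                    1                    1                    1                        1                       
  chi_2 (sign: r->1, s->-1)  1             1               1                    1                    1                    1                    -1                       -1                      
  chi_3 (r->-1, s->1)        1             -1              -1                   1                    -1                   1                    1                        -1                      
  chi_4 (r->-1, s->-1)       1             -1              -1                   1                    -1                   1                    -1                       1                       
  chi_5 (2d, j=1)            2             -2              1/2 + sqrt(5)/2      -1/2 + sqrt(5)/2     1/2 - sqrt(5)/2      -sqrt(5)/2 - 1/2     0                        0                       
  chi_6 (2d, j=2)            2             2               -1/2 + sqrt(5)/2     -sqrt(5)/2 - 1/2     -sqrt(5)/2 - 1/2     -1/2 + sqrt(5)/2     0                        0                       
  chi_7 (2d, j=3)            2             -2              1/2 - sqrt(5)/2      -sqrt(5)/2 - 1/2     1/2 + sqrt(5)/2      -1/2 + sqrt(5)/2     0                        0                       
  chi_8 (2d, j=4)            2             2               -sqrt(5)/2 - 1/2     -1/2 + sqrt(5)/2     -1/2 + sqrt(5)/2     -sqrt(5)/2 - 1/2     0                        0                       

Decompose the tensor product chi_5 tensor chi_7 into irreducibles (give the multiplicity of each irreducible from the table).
chi_5 tensor chi_7 = chi_6 + chi_8 (all other irreducibles have multiplicity 0).

Details: The character of a tensor product is the pointwise product (chi_5 * chi_7)(C) = chi_5(C) * chi_7(C):
  {e}: (2)*(2), {r^5}: (-2)*(-2), {r^1, r^9}: (1/2 + sqrt(5)/2)*(1/2 - sqrt(5)/2), {r^2, r^8}: (-1/2 + sqrt(5)/2)*(-sqrt(5)/2 - 1/2), {r^3, r^7}: (1/2 - sqrt(5)/2)*(1/2 + sqrt(5)/2), {r^4, r^6}: (-sqrt(5)/2 - 1/2)*(-1/2 + sqrt(5)/2), {s, sr^2, ...}: (0)*(0), {sr, sr^3, ...}: (0)*(0)
so (chi_5 * chi_7) takes values
  {e} -> 4, {r^5} -> 4, {r^1, r^9} -> -1, {r^2, r^8} -> -1, {r^3, r^7} -> -1, {r^4, r^6} -> -1, {s, sr^2, ...} -> 0, {sr, sr^3, ...} -> 0.
Now take the inner product of this character with each irreducible chi from the table, <chi_5*chi_7, chi> = (1/20) sum_C |C| (chi_5*chi_7)(C) conj(chi(C)):
  <chi_5*chi_7, chi_1> = (1/20)[1*(4)*conj(1) + 1*(4)*conj(1) + 2*(-1)*conj(1) + 2*(-1)*conj(1) + 2*(-1)*conj(1) + 2*(-1)*conj(1) + 5*(0)*conj(1) + 5*(0)*conj(1)]
      = (1/20)[(4) + (4) + (-2) + (-2) + (-2) + (-2) + (0) + (0)] = 0/20 = 0
  <chi_5*chi_7, chi_2> = (1/20)[1*(4)*conj(1) + 1*(4)*conj(1) + 2*(-1)*conj(1) + 2*(-1)*conj(1) + 2*(-1)*conj(1) + 2*(-1)*conj(1) + 5*(0)*conj(-1) + 5*(0)*conj(-1)]
      = (1/20)[(4) + (4) + (-2) + (-2) + (-2) + (-2) + (0) + (0)] = 0/20 = 0
  <chi_5*chi_7, chi_3> = (1/20)[1*(4)*conj(1) + 1*(4)*conj(-1) + 2*(-1)*conj(-1) + 2*(-1)*conj(1) + 2*(-1)*conj(-1) + 2*(-1)*conj(1) + 5*(0)*conj(1) + 5*(0)*conj(-1)]
      = (1/20)[(4) + (-4) + (2) + (-2) + (2) + (-2) + (0) + (0)] = 0/20 = 0
  <chi_5*chi_7, chi_4> = (1/20)[1*(4)*conj(1) + 1*(4)*conj(-1) + 2*(-1)*conj(-1) + 2*(-1)*conj(1) + 2*(-1)*conj(-1) + 2*(-1)*conj(1) + 5*(0)*conj(-1) + 5*(0)*conj(1)]
      = (1/20)[(4) + (-4) + (2) + (-2) + (2) + (-2) + (0) + (0)] = 0/20 = 0
  <chi_5*chi_7, chi_5> = (1/20)[1*(4)*conj(2) + 1*(4)*conj(-2) + 2*(-1)*conj(1/2 + sqrt(5)/2) + 2*(-1)*conj(-1/2 + sqrt(5)/2) + 2*(-1)*conj(1/2 - sqrt(5)/2) + 2*(-1)*conj(-sqrt(5)/2 - 1/2) + 5*(0)*conj(0) + 5*(0)*conj(0)]
      = (1/20)[(8) + (-8) + (-sqrt(5) - 1) + (1 - sqrt(5)) + (-1 + sqrt(5)) + (1 + sqrt(5)) + (0) + (0)] = 0/20 = 0
  <chi_5*chi_7, chi_6> = (1/20)[1*(4)*conj(2) + 1*(4)*conj(2) + 2*(-1)*conj(-1/2 + sqrt(5)/2) + 2*(-1)*conj(-sqrt(5)/2 - 1/2) + 2*(-1)*conj(-sqrt(5)/2 - 1/2) + 2*(-1)*conj(-1/2 + sqrt(5)/2) + 5*(0)*conj(0) + 5*(0)*conj(0)]
      = (1/20)[(8) + (8) + (1 - sqrt(5)) + (1 + sqrt(5)) + (1 + sqrt(5)) + (1 - sqrt(5)) + (0) + (0)] = 20/20 = 1
  <chi_5*chi_7, chi_7> = (1/20)[1*(4)*conj(2) + 1*(4)*conj(-2) + 2*(-1)*conj(1/2 - sqrt(5)/2) + 2*(-1)*conj(-sqrt(5)/2 - 1/2) + 2*(-1)*conj(1/2 + sqrt(5)/2) + 2*(-1)*conj(-1/2 + sqrt(5)/2) + 5*(0)*conj(0) + 5*(0)*conj(0)]
      = (1/20)[(8) + (-8) + (-1 + sqrt(5)) + (1 + sqrt(5)) + (-sqrt(5) - 1) + (1 - sqrt(5)) + (0) + (0)] = 0/20 = 0
  <chi_5*chi_7, chi_8> = (1/20)[1*(4)*conj(2) + 1*(4)*conj(2) + 2*(-1)*conj(-sqrt(5)/2 - 1/2) + 2*(-1)*conj(-1/2 + sqrt(5)/2) + 2*(-1)*conj(-1/2 + sqrt(5)/2) + 2*(-1)*conj(-sqrt(5)/2 - 1/2) + 5*(0)*conj(0) + 5*(0)*conj(0)]
      = (1/20)[(8) + (8) + (1 + sqrt(5)) + (1 - sqrt(5)) + (1 - sqrt(5)) + (1 + sqrt(5)) + (0) + (0)] = 20/20 = 1
Hence the multiplicities are chi_6: 1, chi_8: 1. Dimension check: dim(chi_5)*dim(chi_7) = 2*2 = 4 and sum (mult * dim) = 1*2 + 1*2 = 4.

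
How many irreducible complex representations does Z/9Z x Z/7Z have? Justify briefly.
63

Argument: The number of irreducible complex representations of a finite group equals its number of conjugacy classes. Z/9Z x Z/7Z is abelian of order 63, so every element is its own conjugacy class: 63 classes, so Z/9Z x Z/7Z (order 63) has exactly 63 irreducible complex representations.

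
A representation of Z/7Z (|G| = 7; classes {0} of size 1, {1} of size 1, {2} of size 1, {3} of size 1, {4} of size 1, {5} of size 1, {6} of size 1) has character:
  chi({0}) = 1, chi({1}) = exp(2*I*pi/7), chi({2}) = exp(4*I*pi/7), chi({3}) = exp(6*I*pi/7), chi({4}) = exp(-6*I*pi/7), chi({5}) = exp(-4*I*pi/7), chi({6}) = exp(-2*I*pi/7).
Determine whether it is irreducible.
Irreducible: <chi, chi> = 1.

Justification: <chi, chi> = (1/|G|) sum_C |C| * |chi(C)|^2 = (1/7)[1*|1|^2 + 1*|exp(2*I*pi/7)|^2 + 1*|exp(4*I*pi/7)|^2 + 1*|exp(6*I*pi/7)|^2 + 1*|exp(-6*I*pi/7)|^2 + 1*|exp(-4*I*pi/7)|^2 + 1*|exp(-2*I*pi/7)|^2]
  = (1/7)[(1) + (1) + (1) + (1) + (1) + (1) + (1)] = 7/7 = 1.
(Exp terms are combined using exp(i*s)*conj(exp(i*t)) = exp(i*(s-t)), and sums of them are collapsed using the identity that for every m > 1 the m distinct m-th roots of unity sum to 0, e.g. 1 + exp(2*I*pi/3) + exp(-2*I*pi/3) = 0.)
A character is irreducible iff <chi, chi> = 1, so this representation is irreducible.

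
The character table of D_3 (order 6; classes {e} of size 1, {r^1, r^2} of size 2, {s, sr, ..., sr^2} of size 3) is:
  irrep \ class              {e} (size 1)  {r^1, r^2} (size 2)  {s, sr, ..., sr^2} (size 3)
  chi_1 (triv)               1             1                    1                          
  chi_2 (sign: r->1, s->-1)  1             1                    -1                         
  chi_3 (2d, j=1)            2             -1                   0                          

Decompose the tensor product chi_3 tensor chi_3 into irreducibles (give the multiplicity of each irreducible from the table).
chi_3 tensor chi_3 = chi_1 + chi_2 + chi_3 (all other irreducibles have multiplicity 0).

Explanation: The character of a tensor product is the pointwise product (chi_3 * chi_3)(C) = chi_3(C) * chi_3(C):
  {e}: (2)*(2), {r^1, r^2}: (-1)*(-1), {s, sr, ..., sr^2}: (0)*(0)
so (chi_3 * chi_3) takes values
  {e} -> 4, {r^1, r^2} -> 1, {s, sr, ..., sr^2} -> 0.
Now take the inner product of this character with each irreducible chi from the table, <chi_3*chi_3, chi> = (1/6) sum_C |C| (chi_3*chi_3)(C) conj(chi(C)):
  <chi_3*chi_3, chi_1> = (1/6)[1*(4)*conj(1) + 2*(1)*conj(1) + 3*(0)*conj(1)]
      = (1/6)[(4) + (2) + (0)] = 6/6 = 1
  <chi_3*chi_3, chi_2> = (1/6)[1*(4)*conj(1) + 2*(1)*conj(1) + 3*(0)*conj(-1)]
      = (1/6)[(4) + (2) + (0)] = 6/6 = 1
  <chi_3*chi_3, chi_3> = (1/6)[1*(4)*conj(2) + 2*(1)*conj(-1) + 3*(0)*conj(0)]
      = (1/6)[(8) + (-2) + (0)] = 6/6 = 1
Hence the multiplicities are chi_1: 1, chi_2: 1, chi_3: 1. Dimension check: dim(chi_3)*dim(chi_3) = 2*2 = 4 and sum (mult * dim) = 1*1 + 1*1 + 1*2 = 4.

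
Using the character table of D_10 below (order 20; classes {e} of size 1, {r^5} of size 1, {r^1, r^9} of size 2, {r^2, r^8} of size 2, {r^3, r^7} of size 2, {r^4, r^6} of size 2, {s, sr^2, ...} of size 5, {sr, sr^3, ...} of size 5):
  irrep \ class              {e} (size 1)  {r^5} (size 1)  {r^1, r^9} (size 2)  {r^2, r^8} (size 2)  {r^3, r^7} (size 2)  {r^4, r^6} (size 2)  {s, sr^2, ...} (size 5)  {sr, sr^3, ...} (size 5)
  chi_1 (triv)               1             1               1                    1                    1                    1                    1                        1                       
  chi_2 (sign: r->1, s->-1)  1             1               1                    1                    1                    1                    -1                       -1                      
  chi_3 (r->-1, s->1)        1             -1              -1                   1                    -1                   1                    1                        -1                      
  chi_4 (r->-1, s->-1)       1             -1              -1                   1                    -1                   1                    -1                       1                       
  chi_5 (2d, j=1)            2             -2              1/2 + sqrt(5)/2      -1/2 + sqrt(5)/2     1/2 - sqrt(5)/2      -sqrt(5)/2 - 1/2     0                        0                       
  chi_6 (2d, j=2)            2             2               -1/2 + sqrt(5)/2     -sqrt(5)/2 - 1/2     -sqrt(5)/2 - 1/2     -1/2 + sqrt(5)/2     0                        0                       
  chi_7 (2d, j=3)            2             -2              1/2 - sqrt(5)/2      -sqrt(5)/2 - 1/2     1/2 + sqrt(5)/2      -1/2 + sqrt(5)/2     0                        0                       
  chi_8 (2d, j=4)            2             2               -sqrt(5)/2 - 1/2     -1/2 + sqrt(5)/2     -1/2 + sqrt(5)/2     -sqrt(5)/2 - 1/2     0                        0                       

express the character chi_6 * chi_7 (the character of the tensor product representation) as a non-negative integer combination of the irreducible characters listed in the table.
chi_6 tensor chi_7 = chi_3 + chi_4 + chi_5 (all other irreducibles have multiplicity 0).

Working: The character of a tensor product is the pointwise product (chi_6 * chi_7)(C) = chi_6(C) * chi_7(C):
  {e}: (2)*(2), {r^5}: (2)*(-2), {r^1, r^9}: (-1/2 + sqrt(5)/2)*(1/2 - sqrt(5)/2), {r^2, r^8}: (-sqrt(5)/2 - 1/2)*(-sqrt(5)/2 - 1/2), {r^3, r^7}: (-sqrt(5)/2 - 1/2)*(1/2 + sqrt(5)/2), {r^4, r^6}: (-1/2 + sqrt(5)/2)*(-1/2 + sqrt(5)/2), {s, sr^2, ...}: (0)*(0), {sr, sr^3, ...}: (0)*(0)
so (chi_6 * chi_7) takes values
  {e} -> 4, {r^5} -> -4, {r^1, r^9} -> -3/2 + sqrt(5)/2, {r^2, r^8} -> sqrt(5)/2 + 3/2, {r^3, r^7} -> -3/2 - sqrt(5)/2, {r^4, r^6} -> 3/2 - sqrt(5)/2, {s, sr^2, ...} -> 0, {sr, sr^3, ...} -> 0.
Now take the inner product of this character with each irreducible chi from the table, <chi_6*chi_7, chi> = (1/20) sum_C |C| (chi_6*chi_7)(C) conj(chi(C)):
  <chi_6*chi_7, chi_1> = (1/20)[1*(4)*conj(1) + 1*(-4)*conj(1) + 2*(-3/2 + sqrt(5)/2)*conj(1) + 2*(sqrt(5)/2 + 3/2)*conj(1) + 2*(-3/2 - sqrt(5)/2)*conj(1) + 2*(3/2 - sqrt(5)/2)*conj(1) + 5*(0)*conj(1) + 5*(0)*conj(1)]
      = (1/20)[(4) + (-4) + (-3 + sqrt(5)) + (sqrt(5) + 3) + (-3 - sqrt(5)) + (3 - sqrt(5)) + (0) + (0)] = 0/20 = 0
  <chi_6*chi_7, chi_2> = (1/20)[1*(4)*conj(1) + 1*(-4)*conj(1) + 2*(-3/2 + sqrt(5)/2)*conj(1) + 2*(sqrt(5)/2 + 3/2)*conj(1) + 2*(-3/2 - sqrt(5)/2)*conj(1) + 2*(3/2 - sqrt(5)/2)*conj(1) + 5*(0)*conj(-1) + 5*(0)*conj(-1)]
      = (1/20)[(4) + (-4) + (-3 + sqrt(5)) + (sqrt(5) + 3) + (-3 - sqrt(5)) + (3 - sqrt(5)) + (0) + (0)] = 0/20 = 0
  <chi_6*chi_7, chi_3> = (1/20)[1*(4)*conj(1) + 1*(-4)*conj(-1) + 2*(-3/2 + sqrt(5)/2)*conj(-1) + 2*(sqrt(5)/2 + 3/2)*conj(1) + 2*(-3/2 - sqrt(5)/2)*conj(-1) + 2*(3/2 - sqrt(5)/2)*conj(1) + 5*(0)*conj(1) + 5*(0)*conj(-1)]
      = (1/20)[(4) + (4) + (3 - sqrt(5)) + (sqrt(5) + 3) + (sqrt(5) + 3) + (3 - sqrt(5)) + (0) + (0)] = 20/20 = 1
  <chi_6*chi_7, chi_4> = (1/20)[1*(4)*conj(1) + 1*(-4)*conj(-1) + 2*(-3/2 + sqrt(5)/2)*conj(-1) + 2*(sqrt(5)/2 + 3/2)*conj(1) + 2*(-3/2 - sqrt(5)/2)*conj(-1) + 2*(3/2 - sqrt(5)/2)*conj(1) + 5*(0)*conj(-1) + 5*(0)*conj(1)]
      = (1/20)[(4) + (4) + (3 - sqrt(5)) + (sqrt(5) + 3) + (sqrt(5) + 3) + (3 - sqrt(5)) + (0) + (0)] = 20/20 = 1
  <chi_6*chi_7, chi_5> = (1/20)[1*(4)*conj(2) + 1*(-4)*conj(-2) + 2*(-3/2 + sqrt(5)/2)*conj(1/2 + sqrt(5)/2) + 2*(sqrt(5)/2 + 3/2)*conj(-1/2 + sqrt(5)/2) + 2*(-3/2 - sqrt(5)/2)*conj(1/2 - sqrt(5)/2) + 2*(3/2 - sqrt(5)/2)*conj(-sqrt(5)/2 - 1/2) + 5*(0)*conj(0) + 5*(0)*conj(0)]
      = (1/20)[(8) + (8) + (1 - sqrt(5)) + (1 + sqrt(5)) + (1 + sqrt(5)) + (1 - sqrt(5)) + (0) + (0)] = 20/20 = 1
  <chi_6*chi_7, chi_6> = (1/20)[1*(4)*conj(2) + 1*(-4)*conj(2) + 2*(-3/2 + sqrt(5)/2)*conj(-1/2 + sqrt(5)/2) + 2*(sqrt(5)/2 + 3/2)*conj(-sqrt(5)/2 - 1/2) + 2*(-3/2 - sqrt(5)/2)*conj(-sqrt(5)/2 - 1/2) + 2*(3/2 - sqrt(5)/2)*conj(-1/2 + sqrt(5)/2) + 5*(0)*conj(0) + 5*(0)*conj(0)]
      = (1/20)[(8) + (-8) + (4 - 2*sqrt(5)) + (-2*sqrt(5) - 4) + (4 + 2*sqrt(5)) + (-4 + 2*sqrt(5)) + (0) + (0)] = 0/20 = 0
  <chi_6*chi_7, chi_7> = (1/20)[1*(4)*conj(2) + 1*(-4)*conj(-2) + 2*(-3/2 + sqrt(5)/2)*conj(1/2 - sqrt(5)/2) + 2*(sqrt(5)/2 + 3/2)*conj(-sqrt(5)/2 - 1/2) + 2*(-3/2 - sqrt(5)/2)*conj(1/2 + sqrt(5)/2) + 2*(3/2 - sqrt(5)/2)*conj(-1/2 + sqrt(5)/2) + 5*(0)*conj(0) + 5*(0)*conj(0)]
      = (1/20)[(8) + (8) + (-4 + 2*sqrt(5)) + (-2*sqrt(5) - 4) + (-2*sqrt(5) - 4) + (-4 + 2*sqrt(5)) + (0) + (0)] = 0/20 = 0
  <chi_6*chi_7, chi_8> = (1/20)[1*(4)*conj(2) + 1*(-4)*conj(2) + 2*(-3/2 + sqrt(5)/2)*conj(-sqrt(5)/2 - 1/2) + 2*(sqrt(5)/2 + 3/2)*conj(-1/2 + sqrt(5)/2) + 2*(-3/2 - sqrt(5)/2)*conj(-1/2 + sqrt(5)/2) + 2*(3/2 - sqrt(5)/2)*conj(-sqrt(5)/2 - 1/2) + 5*(0)*conj(0) + 5*(0)*conj(0)]
      = (1/20)[(8) + (-8) + (-1 + sqrt(5)) + (1 + sqrt(5)) + (-sqrt(5) - 1) + (1 - sqrt(5)) + (0) + (0)] = 0/20 = 0
Hence the multiplicities are chi_3: 1, chi_4: 1, chi_5: 1. Dimension check: dim(chi_6)*dim(chi_7) = 2*2 = 4 and sum (mult * dim) = 1*1 + 1*1 + 1*2 = 4.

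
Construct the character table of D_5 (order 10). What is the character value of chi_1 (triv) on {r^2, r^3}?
Conjugacy classes: {e} of size 1, {r^1, r^4} of size 2, {r^2, r^3} of size 2, {s, sr, ..., sr^4} of size 5.
Character table:
  irrep \ class              {e} (size 1)  {r^1, r^4} (size 2)  {r^2, r^3} (size 2)  {s, sr, ..., sr^4} (size 5)
  chi_1 (triv)               1             1                    1                    1                          
  chi_2 (sign: r->1, s->-1)  1             1                    1                    -1                         
  chi_3 (2d, j=1)            2             -1/2 + sqrt(5)/2     -sqrt(5)/2 - 1/2     0                          
  chi_4 (2d, j=2)            2             -sqrt(5)/2 - 1/2     -1/2 + sqrt(5)/2     0                          

Spot check: chi_1 (triv) on {r^2, r^3} = 1.

D_5 has order 2*5 = 10 with 4 conjugacy classes, hence 4 irreducibles. Sum of squared dims 1 + 1 + 4 + 4 = 10 = |G|. Linear characters come from the abelianisation; the 2-dimensional irreps have character r^k -> 2*cos(2*pi*j*k/5), reflections -> 0.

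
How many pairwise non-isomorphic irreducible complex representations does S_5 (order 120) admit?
7

Details: The number of irreducible complex representations of a finite group equals its number of conjugacy classes. Conjugacy classes in S_5 correspond to cycle types, i.e. partitions of 5; there are p(5) = 7 of them, so S_5 (order 120) has exactly 7 irreducible complex representations.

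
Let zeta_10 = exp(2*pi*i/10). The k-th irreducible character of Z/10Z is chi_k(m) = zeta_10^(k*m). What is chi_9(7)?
chi_9(7) = zeta_10^63 = exp(3*I*pi/5)

Derivation: chi_9(7) = zeta_10^(9*7) = zeta_10^63. Since zeta_10^10 = 1, this equals zeta_10^3 = exp(2*pi*i*3/10) = exp(3*I*pi/5).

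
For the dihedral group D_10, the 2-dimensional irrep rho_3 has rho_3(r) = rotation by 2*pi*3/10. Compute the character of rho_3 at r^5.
chi_{rho_3}(r^5) = 2*cos(2*pi*3*5/10) = -2

Argument: rho_3(r^5) is rotation by angle 2*pi*3*5/10, whose trace is 2*cos(2*pi*3*5/10) = -2.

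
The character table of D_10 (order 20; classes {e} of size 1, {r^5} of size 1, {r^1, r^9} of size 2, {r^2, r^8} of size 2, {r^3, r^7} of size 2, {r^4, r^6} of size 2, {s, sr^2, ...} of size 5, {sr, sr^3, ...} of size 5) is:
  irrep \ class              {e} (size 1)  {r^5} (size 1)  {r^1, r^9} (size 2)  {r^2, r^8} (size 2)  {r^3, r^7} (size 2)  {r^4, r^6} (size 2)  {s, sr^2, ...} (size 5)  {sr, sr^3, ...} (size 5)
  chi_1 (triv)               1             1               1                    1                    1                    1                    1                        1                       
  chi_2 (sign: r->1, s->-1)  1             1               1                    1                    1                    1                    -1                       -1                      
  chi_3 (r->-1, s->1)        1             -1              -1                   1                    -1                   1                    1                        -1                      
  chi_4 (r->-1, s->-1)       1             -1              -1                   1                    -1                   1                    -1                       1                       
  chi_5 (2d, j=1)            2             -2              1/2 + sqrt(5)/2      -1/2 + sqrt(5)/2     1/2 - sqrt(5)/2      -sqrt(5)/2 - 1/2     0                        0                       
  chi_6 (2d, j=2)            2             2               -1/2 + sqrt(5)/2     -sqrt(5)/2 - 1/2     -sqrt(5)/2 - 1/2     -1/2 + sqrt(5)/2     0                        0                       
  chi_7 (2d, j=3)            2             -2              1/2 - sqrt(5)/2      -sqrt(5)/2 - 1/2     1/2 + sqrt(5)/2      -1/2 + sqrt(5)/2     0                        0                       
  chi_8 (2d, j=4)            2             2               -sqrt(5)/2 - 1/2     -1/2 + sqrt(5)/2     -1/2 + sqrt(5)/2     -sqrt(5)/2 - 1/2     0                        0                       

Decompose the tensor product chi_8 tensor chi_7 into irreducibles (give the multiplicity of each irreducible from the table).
chi_8 tensor chi_7 = chi_5 + chi_7 (all other irreducibles have multiplicity 0).

Why: The character of a tensor product is the pointwise product (chi_8 * chi_7)(C) = chi_8(C) * chi_7(C):
  {e}: (2)*(2), {r^5}: (2)*(-2), {r^1, r^9}: (-sqrt(5)/2 - 1/2)*(1/2 - sqrt(5)/2), {r^2, r^8}: (-1/2 + sqrt(5)/2)*(-sqrt(5)/2 - 1/2), {r^3, r^7}: (-1/2 + sqrt(5)/2)*(1/2 + sqrt(5)/2), {r^4, r^6}: (-sqrt(5)/2 - 1/2)*(-1/2 + sqrt(5)/2), {s, sr^2, ...}: (0)*(0), {sr, sr^3, ...}: (0)*(0)
so (chi_8 * chi_7) takes values
  {e} -> 4, {r^5} -> -4, {r^1, r^9} -> 1, {r^2, r^8} -> -1, {r^3, r^7} -> 1, {r^4, r^6} -> -1, {s, sr^2, ...} -> 0, {sr, sr^3, ...} -> 0.
Now take the inner product of this character with each irreducible chi from the table, <chi_8*chi_7, chi> = (1/20) sum_C |C| (chi_8*chi_7)(C) conj(chi(C)):
  <chi_8*chi_7, chi_1> = (1/20)[1*(4)*conj(1) + 1*(-4)*conj(1) + 2*(1)*conj(1) + 2*(-1)*conj(1) + 2*(1)*conj(1) + 2*(-1)*conj(1) + 5*(0)*conj(1) + 5*(0)*conj(1)]
      = (1/20)[(4) + (-4) + (2) + (-2) + (2) + (-2) + (0) + (0)] = 0/20 = 0
  <chi_8*chi_7, chi_2> = (1/20)[1*(4)*conj(1) + 1*(-4)*conj(1) + 2*(1)*conj(1) + 2*(-1)*conj(1) + 2*(1)*conj(1) + 2*(-1)*conj(1) + 5*(0)*conj(-1) + 5*(0)*conj(-1)]
      = (1/20)[(4) + (-4) + (2) + (-2) + (2) + (-2) + (0) + (0)] = 0/20 = 0
  <chi_8*chi_7, chi_3> = (1/20)[1*(4)*conj(1) + 1*(-4)*conj(-1) + 2*(1)*conj(-1) + 2*(-1)*conj(1) + 2*(1)*conj(-1) + 2*(-1)*conj(1) + 5*(0)*conj(1) + 5*(0)*conj(-1)]
      = (1/20)[(4) + (4) + (-2) + (-2) + (-2) + (-2) + (0) + (0)] = 0/20 = 0
  <chi_8*chi_7, chi_4> = (1/20)[1*(4)*conj(1) + 1*(-4)*conj(-1) + 2*(1)*conj(-1) + 2*(-1)*conj(1) + 2*(1)*conj(-1) + 2*(-1)*conj(1) + 5*(0)*conj(-1) + 5*(0)*conj(1)]
      = (1/20)[(4) + (4) + (-2) + (-2) + (-2) + (-2) + (0) + (0)] = 0/20 = 0
  <chi_8*chi_7, chi_5> = (1/20)[1*(4)*conj(2) + 1*(-4)*conj(-2) + 2*(1)*conj(1/2 + sqrt(5)/2) + 2*(-1)*conj(-1/2 + sqrt(5)/2) + 2*(1)*conj(1/2 - sqrt(5)/2) + 2*(-1)*conj(-sqrt(5)/2 - 1/2) + 5*(0)*conj(0) + 5*(0)*conj(0)]
      = (1/20)[(8) + (8) + (1 + sqrt(5)) + (1 - sqrt(5)) + (1 - sqrt(5)) + (1 + sqrt(5)) + (0) + (0)] = 20/20 = 1
  <chi_8*chi_7, chi_6> = (1/20)[1*(4)*conj(2) + 1*(-4)*conj(2) + 2*(1)*conj(-1/2 + sqrt(5)/2) + 2*(-1)*conj(-sqrt(5)/2 - 1/2) + 2*(1)*conj(-sqrt(5)/2 - 1/2) + 2*(-1)*conj(-1/2 + sqrt(5)/2) + 5*(0)*conj(0) + 5*(0)*conj(0)]
      = (1/20)[(8) + (-8) + (-1 + sqrt(5)) + (1 + sqrt(5)) + (-sqrt(5) - 1) + (1 - sqrt(5)) + (0) + (0)] = 0/20 = 0
  <chi_8*chi_7, chi_7> = (1/20)[1*(4)*conj(2) + 1*(-4)*conj(-2) + 2*(1)*conj(1/2 - sqrt(5)/2) + 2*(-1)*conj(-sqrt(5)/2 - 1/2) + 2*(1)*conj(1/2 + sqrt(5)/2) + 2*(-1)*conj(-1/2 + sqrt(5)/2) + 5*(0)*conj(0) + 5*(0)*conj(0)]
      = (1/20)[(8) + (8) + (1 - sqrt(5)) + (1 + sqrt(5)) + (1 + sqrt(5)) + (1 - sqrt(5)) + (0) + (0)] = 20/20 = 1
  <chi_8*chi_7, chi_8> = (1/20)[1*(4)*conj(2) + 1*(-4)*conj(2) + 2*(1)*conj(-sqrt(5)/2 - 1/2) + 2*(-1)*conj(-1/2 + sqrt(5)/2) + 2*(1)*conj(-1/2 + sqrt(5)/2) + 2*(-1)*conj(-sqrt(5)/2 - 1/2) + 5*(0)*conj(0) + 5*(0)*conj(0)]
      = (1/20)[(8) + (-8) + (-sqrt(5) - 1) + (1 - sqrt(5)) + (-1 + sqrt(5)) + (1 + sqrt(5)) + (0) + (0)] = 0/20 = 0
Hence the multiplicities are chi_5: 1, chi_7: 1. Dimension check: dim(chi_8)*dim(chi_7) = 2*2 = 4 and sum (mult * dim) = 1*2 + 1*2 = 4.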